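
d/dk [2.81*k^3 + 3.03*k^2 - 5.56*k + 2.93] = 8.43*k^2 + 6.06*k - 5.56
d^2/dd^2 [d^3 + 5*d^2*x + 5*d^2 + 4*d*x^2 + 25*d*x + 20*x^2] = 6*d + 10*x + 10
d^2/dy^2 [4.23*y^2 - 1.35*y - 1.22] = 8.46000000000000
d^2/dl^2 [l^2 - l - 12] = 2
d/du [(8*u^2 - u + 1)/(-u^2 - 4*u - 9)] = (-33*u^2 - 142*u + 13)/(u^4 + 8*u^3 + 34*u^2 + 72*u + 81)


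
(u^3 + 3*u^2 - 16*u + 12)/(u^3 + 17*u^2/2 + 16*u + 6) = 2*(u^2 - 3*u + 2)/(2*u^2 + 5*u + 2)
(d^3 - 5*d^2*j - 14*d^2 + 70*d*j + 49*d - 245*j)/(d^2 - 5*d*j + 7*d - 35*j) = (d^2 - 14*d + 49)/(d + 7)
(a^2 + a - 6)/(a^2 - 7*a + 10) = (a + 3)/(a - 5)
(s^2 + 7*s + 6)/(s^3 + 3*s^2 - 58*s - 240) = (s + 1)/(s^2 - 3*s - 40)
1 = 1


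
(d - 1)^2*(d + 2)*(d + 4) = d^4 + 4*d^3 - 3*d^2 - 10*d + 8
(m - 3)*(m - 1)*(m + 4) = m^3 - 13*m + 12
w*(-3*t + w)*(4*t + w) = -12*t^2*w + t*w^2 + w^3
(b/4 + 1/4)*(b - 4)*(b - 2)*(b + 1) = b^4/4 - b^3 - 3*b^2/4 + 5*b/2 + 2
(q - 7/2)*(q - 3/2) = q^2 - 5*q + 21/4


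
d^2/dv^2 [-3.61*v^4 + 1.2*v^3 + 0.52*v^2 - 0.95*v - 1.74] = -43.32*v^2 + 7.2*v + 1.04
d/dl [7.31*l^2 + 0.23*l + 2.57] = 14.62*l + 0.23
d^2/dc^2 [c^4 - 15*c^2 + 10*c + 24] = 12*c^2 - 30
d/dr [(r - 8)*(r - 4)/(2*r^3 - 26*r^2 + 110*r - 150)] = (-r^3 + 19*r^2 - 102*r + 172)/(2*(r^5 - 21*r^4 + 174*r^3 - 710*r^2 + 1425*r - 1125))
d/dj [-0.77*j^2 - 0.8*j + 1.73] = -1.54*j - 0.8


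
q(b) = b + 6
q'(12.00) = 1.00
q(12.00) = 18.00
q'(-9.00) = 1.00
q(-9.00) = -3.00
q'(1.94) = 1.00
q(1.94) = 7.94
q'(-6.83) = 1.00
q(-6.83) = -0.83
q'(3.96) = 1.00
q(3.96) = 9.96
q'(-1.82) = 1.00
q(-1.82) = 4.18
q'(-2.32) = 1.00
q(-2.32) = 3.68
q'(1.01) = 1.00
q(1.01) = 7.01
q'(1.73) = 1.00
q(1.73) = 7.73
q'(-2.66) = 1.00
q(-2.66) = 3.34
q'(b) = 1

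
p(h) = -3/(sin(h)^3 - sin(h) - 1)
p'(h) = -3*(-3*sin(h)^2*cos(h) + cos(h))/(sin(h)^3 - sin(h) - 1)^2 = 3*(3*sin(h)^2 - 1)*cos(h)/(sin(h)*cos(h)^2 + 1)^2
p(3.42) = 4.02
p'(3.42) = 4.01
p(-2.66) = 4.72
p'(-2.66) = 2.34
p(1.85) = 2.80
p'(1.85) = -1.27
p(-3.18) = 2.89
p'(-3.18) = 2.77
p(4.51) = 3.12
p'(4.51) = -1.23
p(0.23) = 2.47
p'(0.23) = -1.67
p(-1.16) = 3.51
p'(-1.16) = 2.50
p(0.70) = 2.18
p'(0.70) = 0.30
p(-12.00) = 2.17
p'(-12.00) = -0.18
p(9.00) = 2.24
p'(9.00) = 0.74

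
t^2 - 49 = (t - 7)*(t + 7)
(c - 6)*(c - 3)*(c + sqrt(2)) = c^3 - 9*c^2 + sqrt(2)*c^2 - 9*sqrt(2)*c + 18*c + 18*sqrt(2)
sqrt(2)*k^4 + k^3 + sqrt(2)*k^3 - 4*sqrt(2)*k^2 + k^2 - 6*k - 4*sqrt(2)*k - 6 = (k - 3*sqrt(2)/2)*(k + sqrt(2))^2*(sqrt(2)*k + sqrt(2))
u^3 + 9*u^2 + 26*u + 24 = (u + 2)*(u + 3)*(u + 4)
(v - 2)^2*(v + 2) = v^3 - 2*v^2 - 4*v + 8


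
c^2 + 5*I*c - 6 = (c + 2*I)*(c + 3*I)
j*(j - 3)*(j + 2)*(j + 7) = j^4 + 6*j^3 - 13*j^2 - 42*j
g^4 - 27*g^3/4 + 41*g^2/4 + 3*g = g*(g - 4)*(g - 3)*(g + 1/4)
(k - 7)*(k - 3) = k^2 - 10*k + 21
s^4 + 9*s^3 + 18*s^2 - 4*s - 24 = (s - 1)*(s + 2)^2*(s + 6)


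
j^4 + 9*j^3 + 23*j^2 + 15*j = j*(j + 1)*(j + 3)*(j + 5)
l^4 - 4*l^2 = l^2*(l - 2)*(l + 2)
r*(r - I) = r^2 - I*r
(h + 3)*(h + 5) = h^2 + 8*h + 15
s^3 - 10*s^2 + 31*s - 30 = (s - 5)*(s - 3)*(s - 2)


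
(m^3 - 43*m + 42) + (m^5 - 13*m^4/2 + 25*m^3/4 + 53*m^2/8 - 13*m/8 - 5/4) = m^5 - 13*m^4/2 + 29*m^3/4 + 53*m^2/8 - 357*m/8 + 163/4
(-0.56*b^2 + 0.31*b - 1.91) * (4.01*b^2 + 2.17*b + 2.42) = -2.2456*b^4 + 0.0278999999999998*b^3 - 8.3416*b^2 - 3.3945*b - 4.6222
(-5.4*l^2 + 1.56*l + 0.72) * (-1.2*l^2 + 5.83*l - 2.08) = 6.48*l^4 - 33.354*l^3 + 19.4628*l^2 + 0.952799999999999*l - 1.4976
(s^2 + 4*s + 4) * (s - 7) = s^3 - 3*s^2 - 24*s - 28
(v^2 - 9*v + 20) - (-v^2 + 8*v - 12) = 2*v^2 - 17*v + 32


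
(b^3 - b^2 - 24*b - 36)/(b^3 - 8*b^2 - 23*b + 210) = (b^2 + 5*b + 6)/(b^2 - 2*b - 35)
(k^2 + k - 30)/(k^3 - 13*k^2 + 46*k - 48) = (k^2 + k - 30)/(k^3 - 13*k^2 + 46*k - 48)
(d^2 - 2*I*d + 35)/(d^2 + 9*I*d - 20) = (d - 7*I)/(d + 4*I)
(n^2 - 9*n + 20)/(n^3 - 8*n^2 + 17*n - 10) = (n - 4)/(n^2 - 3*n + 2)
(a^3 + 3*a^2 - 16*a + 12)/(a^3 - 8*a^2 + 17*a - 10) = (a + 6)/(a - 5)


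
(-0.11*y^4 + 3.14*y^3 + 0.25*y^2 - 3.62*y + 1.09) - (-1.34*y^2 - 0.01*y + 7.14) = -0.11*y^4 + 3.14*y^3 + 1.59*y^2 - 3.61*y - 6.05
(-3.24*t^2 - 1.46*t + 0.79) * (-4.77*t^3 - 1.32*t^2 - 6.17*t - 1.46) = 15.4548*t^5 + 11.241*t^4 + 18.1497*t^3 + 12.6958*t^2 - 2.7427*t - 1.1534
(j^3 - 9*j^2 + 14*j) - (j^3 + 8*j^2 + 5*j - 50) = -17*j^2 + 9*j + 50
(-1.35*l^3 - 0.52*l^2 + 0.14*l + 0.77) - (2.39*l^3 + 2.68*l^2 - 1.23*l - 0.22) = -3.74*l^3 - 3.2*l^2 + 1.37*l + 0.99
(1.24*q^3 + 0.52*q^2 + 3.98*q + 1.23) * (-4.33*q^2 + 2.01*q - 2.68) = -5.3692*q^5 + 0.240799999999999*q^4 - 19.5114*q^3 + 1.2803*q^2 - 8.1941*q - 3.2964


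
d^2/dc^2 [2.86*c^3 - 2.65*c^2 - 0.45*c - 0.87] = 17.16*c - 5.3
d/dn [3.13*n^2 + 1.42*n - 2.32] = 6.26*n + 1.42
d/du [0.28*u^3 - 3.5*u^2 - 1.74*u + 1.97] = 0.84*u^2 - 7.0*u - 1.74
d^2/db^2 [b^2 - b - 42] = 2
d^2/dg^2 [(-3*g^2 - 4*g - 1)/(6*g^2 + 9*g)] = 2*(2*g^3 - 12*g^2 - 18*g - 9)/(3*g^3*(8*g^3 + 36*g^2 + 54*g + 27))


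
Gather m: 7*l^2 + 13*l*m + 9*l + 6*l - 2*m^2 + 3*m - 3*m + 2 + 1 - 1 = 7*l^2 + 13*l*m + 15*l - 2*m^2 + 2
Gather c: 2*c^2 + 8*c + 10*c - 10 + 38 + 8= 2*c^2 + 18*c + 36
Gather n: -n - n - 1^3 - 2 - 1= -2*n - 4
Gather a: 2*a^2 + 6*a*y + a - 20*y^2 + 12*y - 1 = 2*a^2 + a*(6*y + 1) - 20*y^2 + 12*y - 1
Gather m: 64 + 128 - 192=0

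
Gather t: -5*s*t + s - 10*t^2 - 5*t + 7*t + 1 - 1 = s - 10*t^2 + t*(2 - 5*s)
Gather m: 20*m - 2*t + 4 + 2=20*m - 2*t + 6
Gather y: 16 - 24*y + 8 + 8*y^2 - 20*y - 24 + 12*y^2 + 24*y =20*y^2 - 20*y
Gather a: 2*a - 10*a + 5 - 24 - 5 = -8*a - 24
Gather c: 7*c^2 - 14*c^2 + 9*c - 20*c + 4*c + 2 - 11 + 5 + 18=-7*c^2 - 7*c + 14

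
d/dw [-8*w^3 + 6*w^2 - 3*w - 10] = -24*w^2 + 12*w - 3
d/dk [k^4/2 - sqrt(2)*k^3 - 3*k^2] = k*(2*k^2 - 3*sqrt(2)*k - 6)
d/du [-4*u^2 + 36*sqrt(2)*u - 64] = -8*u + 36*sqrt(2)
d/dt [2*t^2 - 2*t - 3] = 4*t - 2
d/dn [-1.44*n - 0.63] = -1.44000000000000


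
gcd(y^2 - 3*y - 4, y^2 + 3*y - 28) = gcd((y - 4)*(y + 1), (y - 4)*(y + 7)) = y - 4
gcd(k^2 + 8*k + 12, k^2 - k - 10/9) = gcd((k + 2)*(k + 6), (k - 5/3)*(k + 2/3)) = 1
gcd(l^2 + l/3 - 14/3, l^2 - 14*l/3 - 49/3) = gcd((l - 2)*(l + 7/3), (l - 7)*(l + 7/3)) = l + 7/3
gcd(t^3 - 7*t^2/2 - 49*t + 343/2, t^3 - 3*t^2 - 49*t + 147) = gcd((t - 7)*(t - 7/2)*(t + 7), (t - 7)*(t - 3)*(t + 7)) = t^2 - 49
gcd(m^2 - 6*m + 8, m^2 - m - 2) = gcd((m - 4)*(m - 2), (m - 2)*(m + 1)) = m - 2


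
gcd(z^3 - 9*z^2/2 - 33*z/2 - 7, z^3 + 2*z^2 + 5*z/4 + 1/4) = z + 1/2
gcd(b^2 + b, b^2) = b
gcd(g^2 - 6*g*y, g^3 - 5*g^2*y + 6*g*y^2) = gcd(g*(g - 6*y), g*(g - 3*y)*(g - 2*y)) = g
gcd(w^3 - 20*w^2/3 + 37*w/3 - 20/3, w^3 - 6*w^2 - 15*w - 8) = 1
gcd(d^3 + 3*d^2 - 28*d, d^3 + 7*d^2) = d^2 + 7*d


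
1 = 1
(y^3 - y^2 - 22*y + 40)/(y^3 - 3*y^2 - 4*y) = (y^2 + 3*y - 10)/(y*(y + 1))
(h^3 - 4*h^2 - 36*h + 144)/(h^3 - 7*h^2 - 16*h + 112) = (h^2 - 36)/(h^2 - 3*h - 28)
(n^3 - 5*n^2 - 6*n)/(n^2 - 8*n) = (n^2 - 5*n - 6)/(n - 8)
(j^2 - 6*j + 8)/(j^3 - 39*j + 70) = (j - 4)/(j^2 + 2*j - 35)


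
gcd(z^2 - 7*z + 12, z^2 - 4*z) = z - 4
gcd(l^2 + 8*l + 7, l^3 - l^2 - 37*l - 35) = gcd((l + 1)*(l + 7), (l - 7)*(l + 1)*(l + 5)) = l + 1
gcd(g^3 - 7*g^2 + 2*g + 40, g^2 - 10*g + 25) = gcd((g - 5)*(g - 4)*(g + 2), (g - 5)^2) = g - 5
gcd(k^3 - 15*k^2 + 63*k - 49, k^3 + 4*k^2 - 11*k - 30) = 1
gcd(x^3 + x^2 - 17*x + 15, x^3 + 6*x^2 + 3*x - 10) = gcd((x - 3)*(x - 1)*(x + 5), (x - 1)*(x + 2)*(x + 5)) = x^2 + 4*x - 5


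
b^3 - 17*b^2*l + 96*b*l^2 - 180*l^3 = (b - 6*l)^2*(b - 5*l)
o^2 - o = o*(o - 1)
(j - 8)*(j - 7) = j^2 - 15*j + 56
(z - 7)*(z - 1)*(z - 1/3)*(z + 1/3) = z^4 - 8*z^3 + 62*z^2/9 + 8*z/9 - 7/9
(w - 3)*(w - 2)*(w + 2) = w^3 - 3*w^2 - 4*w + 12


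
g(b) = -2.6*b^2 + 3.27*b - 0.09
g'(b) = 3.27 - 5.2*b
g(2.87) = -12.12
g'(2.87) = -11.65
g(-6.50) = -131.20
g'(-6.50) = 37.07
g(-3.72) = -48.23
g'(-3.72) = 22.61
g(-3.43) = -41.89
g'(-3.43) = 21.11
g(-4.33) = -63.00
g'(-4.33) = 25.79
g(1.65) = -1.77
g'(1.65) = -5.31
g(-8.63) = -221.95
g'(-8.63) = 48.15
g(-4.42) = -65.34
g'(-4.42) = 26.25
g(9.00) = -181.26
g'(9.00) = -43.53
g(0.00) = -0.09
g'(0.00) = 3.27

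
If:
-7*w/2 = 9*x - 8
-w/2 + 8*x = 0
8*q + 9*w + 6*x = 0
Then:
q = -30/13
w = 128/65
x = 8/65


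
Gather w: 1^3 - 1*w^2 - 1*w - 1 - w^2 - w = -2*w^2 - 2*w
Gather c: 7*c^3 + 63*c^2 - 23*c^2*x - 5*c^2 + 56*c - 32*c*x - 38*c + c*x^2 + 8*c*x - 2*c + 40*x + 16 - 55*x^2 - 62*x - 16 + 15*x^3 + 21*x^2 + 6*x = 7*c^3 + c^2*(58 - 23*x) + c*(x^2 - 24*x + 16) + 15*x^3 - 34*x^2 - 16*x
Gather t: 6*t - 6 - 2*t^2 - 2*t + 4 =-2*t^2 + 4*t - 2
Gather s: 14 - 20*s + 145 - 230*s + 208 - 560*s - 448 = -810*s - 81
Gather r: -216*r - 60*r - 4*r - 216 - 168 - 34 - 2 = -280*r - 420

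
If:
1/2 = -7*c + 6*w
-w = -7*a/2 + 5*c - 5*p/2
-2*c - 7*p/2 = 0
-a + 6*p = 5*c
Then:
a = 59/3116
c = -7/3116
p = 1/779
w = 503/6232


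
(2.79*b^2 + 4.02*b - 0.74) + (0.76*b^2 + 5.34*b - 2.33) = 3.55*b^2 + 9.36*b - 3.07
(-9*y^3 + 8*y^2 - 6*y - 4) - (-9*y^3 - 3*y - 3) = 8*y^2 - 3*y - 1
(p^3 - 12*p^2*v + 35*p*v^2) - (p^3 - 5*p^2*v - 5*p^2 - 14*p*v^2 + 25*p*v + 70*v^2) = -7*p^2*v + 5*p^2 + 49*p*v^2 - 25*p*v - 70*v^2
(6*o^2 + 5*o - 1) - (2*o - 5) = 6*o^2 + 3*o + 4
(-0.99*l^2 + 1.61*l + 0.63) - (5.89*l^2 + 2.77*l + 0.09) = -6.88*l^2 - 1.16*l + 0.54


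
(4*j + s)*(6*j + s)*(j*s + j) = 24*j^3*s + 24*j^3 + 10*j^2*s^2 + 10*j^2*s + j*s^3 + j*s^2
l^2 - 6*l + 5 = (l - 5)*(l - 1)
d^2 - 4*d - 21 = (d - 7)*(d + 3)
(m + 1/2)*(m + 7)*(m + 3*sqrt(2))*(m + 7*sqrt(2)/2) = m^4 + 15*m^3/2 + 13*sqrt(2)*m^3/2 + 49*m^2/2 + 195*sqrt(2)*m^2/4 + 91*sqrt(2)*m/4 + 315*m/2 + 147/2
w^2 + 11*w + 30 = (w + 5)*(w + 6)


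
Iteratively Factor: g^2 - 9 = (g + 3)*(g - 3)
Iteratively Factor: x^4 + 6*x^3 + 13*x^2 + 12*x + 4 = (x + 2)*(x^3 + 4*x^2 + 5*x + 2) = (x + 1)*(x + 2)*(x^2 + 3*x + 2) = (x + 1)^2*(x + 2)*(x + 2)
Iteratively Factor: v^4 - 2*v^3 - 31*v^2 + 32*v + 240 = (v + 4)*(v^3 - 6*v^2 - 7*v + 60) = (v - 5)*(v + 4)*(v^2 - v - 12) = (v - 5)*(v + 3)*(v + 4)*(v - 4)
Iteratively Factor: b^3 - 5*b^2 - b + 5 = (b - 1)*(b^2 - 4*b - 5) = (b - 5)*(b - 1)*(b + 1)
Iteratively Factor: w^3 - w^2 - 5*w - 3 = (w - 3)*(w^2 + 2*w + 1) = (w - 3)*(w + 1)*(w + 1)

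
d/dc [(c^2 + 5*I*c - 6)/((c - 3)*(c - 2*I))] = (c^2*(-3 - 7*I) + c*(12 + 12*I) - 48 - 12*I)/(c^4 + c^3*(-6 - 4*I) + c^2*(5 + 24*I) + c*(24 - 36*I) - 36)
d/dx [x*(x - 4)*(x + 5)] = 3*x^2 + 2*x - 20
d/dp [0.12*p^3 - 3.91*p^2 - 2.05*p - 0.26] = 0.36*p^2 - 7.82*p - 2.05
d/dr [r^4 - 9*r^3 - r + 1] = 4*r^3 - 27*r^2 - 1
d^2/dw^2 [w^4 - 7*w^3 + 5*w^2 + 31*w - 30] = 12*w^2 - 42*w + 10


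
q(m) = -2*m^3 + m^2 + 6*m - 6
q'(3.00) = -42.00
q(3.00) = -33.00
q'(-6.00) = -222.00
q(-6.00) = 426.00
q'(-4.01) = -98.50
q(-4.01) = 114.98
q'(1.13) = 0.60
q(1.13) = -0.83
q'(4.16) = -89.51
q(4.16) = -107.72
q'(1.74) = -8.69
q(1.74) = -3.07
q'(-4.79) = -141.24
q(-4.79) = 208.01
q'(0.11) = 6.15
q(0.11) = -5.33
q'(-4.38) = -117.87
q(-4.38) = 154.96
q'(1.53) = -4.99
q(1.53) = -1.64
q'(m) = -6*m^2 + 2*m + 6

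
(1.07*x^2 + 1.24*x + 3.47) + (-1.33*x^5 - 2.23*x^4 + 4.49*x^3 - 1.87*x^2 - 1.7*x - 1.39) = -1.33*x^5 - 2.23*x^4 + 4.49*x^3 - 0.8*x^2 - 0.46*x + 2.08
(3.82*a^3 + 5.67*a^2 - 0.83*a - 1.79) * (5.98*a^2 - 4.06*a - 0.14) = 22.8436*a^5 + 18.3974*a^4 - 28.5184*a^3 - 8.1282*a^2 + 7.3836*a + 0.2506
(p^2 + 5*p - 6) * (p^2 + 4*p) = p^4 + 9*p^3 + 14*p^2 - 24*p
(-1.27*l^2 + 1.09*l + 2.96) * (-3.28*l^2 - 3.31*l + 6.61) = 4.1656*l^4 + 0.6285*l^3 - 21.7114*l^2 - 2.5927*l + 19.5656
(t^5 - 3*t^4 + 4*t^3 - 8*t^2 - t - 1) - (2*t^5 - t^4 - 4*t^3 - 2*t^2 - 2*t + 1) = -t^5 - 2*t^4 + 8*t^3 - 6*t^2 + t - 2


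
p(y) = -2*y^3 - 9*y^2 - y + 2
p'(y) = -6*y^2 - 18*y - 1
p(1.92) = -47.25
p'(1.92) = -57.68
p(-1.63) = -11.62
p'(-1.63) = 12.40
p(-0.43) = 0.92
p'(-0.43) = 5.63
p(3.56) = -205.86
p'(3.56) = -141.12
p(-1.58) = -11.00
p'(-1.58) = 12.46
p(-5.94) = 109.56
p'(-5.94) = -105.78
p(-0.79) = -1.84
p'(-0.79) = 9.48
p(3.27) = -167.44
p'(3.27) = -124.02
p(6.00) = -760.00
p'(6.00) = -325.00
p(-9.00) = 740.00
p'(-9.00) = -325.00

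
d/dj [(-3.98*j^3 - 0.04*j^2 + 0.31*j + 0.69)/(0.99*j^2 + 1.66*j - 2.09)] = (-3.9402*j^4 - 13.2136*j^3 + 24.5813*j^2 - 1.199*j - 1.7933)/(0.9801*j^4 + 3.2868*j^3 - 1.3826*j^2 - 6.9388*j + 4.3681)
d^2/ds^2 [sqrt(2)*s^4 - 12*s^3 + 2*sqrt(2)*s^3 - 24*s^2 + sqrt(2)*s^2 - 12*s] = 12*sqrt(2)*s^2 - 72*s + 12*sqrt(2)*s - 48 + 2*sqrt(2)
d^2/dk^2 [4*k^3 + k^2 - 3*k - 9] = 24*k + 2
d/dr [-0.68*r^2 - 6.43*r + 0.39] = -1.36*r - 6.43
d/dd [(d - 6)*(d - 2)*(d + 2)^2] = 4*d^3 - 12*d^2 - 32*d + 16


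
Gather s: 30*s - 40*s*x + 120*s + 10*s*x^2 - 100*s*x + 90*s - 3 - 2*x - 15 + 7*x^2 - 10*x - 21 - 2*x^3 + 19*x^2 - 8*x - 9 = s*(10*x^2 - 140*x + 240) - 2*x^3 + 26*x^2 - 20*x - 48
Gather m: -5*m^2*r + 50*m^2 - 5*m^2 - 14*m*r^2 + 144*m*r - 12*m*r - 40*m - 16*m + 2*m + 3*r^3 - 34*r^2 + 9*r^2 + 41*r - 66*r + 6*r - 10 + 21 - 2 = m^2*(45 - 5*r) + m*(-14*r^2 + 132*r - 54) + 3*r^3 - 25*r^2 - 19*r + 9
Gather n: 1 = 1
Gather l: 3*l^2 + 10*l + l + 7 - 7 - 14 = 3*l^2 + 11*l - 14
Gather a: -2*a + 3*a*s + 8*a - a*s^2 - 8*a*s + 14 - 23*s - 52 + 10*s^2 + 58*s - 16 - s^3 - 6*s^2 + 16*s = a*(-s^2 - 5*s + 6) - s^3 + 4*s^2 + 51*s - 54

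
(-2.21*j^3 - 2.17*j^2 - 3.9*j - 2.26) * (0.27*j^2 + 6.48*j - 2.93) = -0.5967*j^5 - 14.9067*j^4 - 8.6393*j^3 - 19.5241*j^2 - 3.2178*j + 6.6218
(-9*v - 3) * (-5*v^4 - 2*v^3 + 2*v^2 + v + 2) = 45*v^5 + 33*v^4 - 12*v^3 - 15*v^2 - 21*v - 6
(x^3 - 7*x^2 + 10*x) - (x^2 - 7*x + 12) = x^3 - 8*x^2 + 17*x - 12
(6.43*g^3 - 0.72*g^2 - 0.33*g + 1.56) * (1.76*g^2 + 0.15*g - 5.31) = 11.3168*g^5 - 0.3027*g^4 - 34.8321*g^3 + 6.5193*g^2 + 1.9863*g - 8.2836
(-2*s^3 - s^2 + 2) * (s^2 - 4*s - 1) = -2*s^5 + 7*s^4 + 6*s^3 + 3*s^2 - 8*s - 2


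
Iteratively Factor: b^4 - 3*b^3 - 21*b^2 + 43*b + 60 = (b - 3)*(b^3 - 21*b - 20) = (b - 5)*(b - 3)*(b^2 + 5*b + 4) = (b - 5)*(b - 3)*(b + 1)*(b + 4)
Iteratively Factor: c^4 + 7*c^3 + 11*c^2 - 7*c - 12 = (c + 1)*(c^3 + 6*c^2 + 5*c - 12) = (c - 1)*(c + 1)*(c^2 + 7*c + 12) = (c - 1)*(c + 1)*(c + 3)*(c + 4)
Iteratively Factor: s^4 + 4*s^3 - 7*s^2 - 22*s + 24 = (s + 4)*(s^3 - 7*s + 6) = (s - 2)*(s + 4)*(s^2 + 2*s - 3) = (s - 2)*(s + 3)*(s + 4)*(s - 1)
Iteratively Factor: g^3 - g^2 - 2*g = (g + 1)*(g^2 - 2*g) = (g - 2)*(g + 1)*(g)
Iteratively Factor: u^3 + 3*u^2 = (u + 3)*(u^2) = u*(u + 3)*(u)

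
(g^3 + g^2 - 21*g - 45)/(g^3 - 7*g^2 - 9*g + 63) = (g^2 - 2*g - 15)/(g^2 - 10*g + 21)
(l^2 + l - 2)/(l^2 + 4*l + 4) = (l - 1)/(l + 2)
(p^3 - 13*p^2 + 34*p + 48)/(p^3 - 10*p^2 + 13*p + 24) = (p - 6)/(p - 3)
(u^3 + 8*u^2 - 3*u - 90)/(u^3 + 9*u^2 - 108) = (u + 5)/(u + 6)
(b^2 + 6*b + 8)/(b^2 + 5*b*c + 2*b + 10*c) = (b + 4)/(b + 5*c)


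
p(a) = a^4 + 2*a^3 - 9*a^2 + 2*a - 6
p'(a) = 4*a^3 + 6*a^2 - 18*a + 2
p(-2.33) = -55.35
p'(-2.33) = 25.92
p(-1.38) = -27.53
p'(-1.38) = 27.75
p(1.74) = -10.07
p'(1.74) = 9.92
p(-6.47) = 814.97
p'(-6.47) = -713.73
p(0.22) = -5.97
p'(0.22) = -1.63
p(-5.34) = 235.27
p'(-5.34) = -339.88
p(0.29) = -6.12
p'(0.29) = -2.62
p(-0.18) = -6.66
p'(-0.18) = 5.41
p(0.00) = -6.00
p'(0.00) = 2.00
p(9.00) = 7302.00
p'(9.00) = 3242.00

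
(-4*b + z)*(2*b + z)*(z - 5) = -8*b^2*z + 40*b^2 - 2*b*z^2 + 10*b*z + z^3 - 5*z^2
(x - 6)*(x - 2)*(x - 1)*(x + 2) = x^4 - 7*x^3 + 2*x^2 + 28*x - 24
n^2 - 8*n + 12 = (n - 6)*(n - 2)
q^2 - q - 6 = (q - 3)*(q + 2)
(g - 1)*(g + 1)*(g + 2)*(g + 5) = g^4 + 7*g^3 + 9*g^2 - 7*g - 10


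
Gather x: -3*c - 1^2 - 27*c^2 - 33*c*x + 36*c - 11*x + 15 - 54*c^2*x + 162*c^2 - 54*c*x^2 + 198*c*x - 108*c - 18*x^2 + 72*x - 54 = 135*c^2 - 75*c + x^2*(-54*c - 18) + x*(-54*c^2 + 165*c + 61) - 40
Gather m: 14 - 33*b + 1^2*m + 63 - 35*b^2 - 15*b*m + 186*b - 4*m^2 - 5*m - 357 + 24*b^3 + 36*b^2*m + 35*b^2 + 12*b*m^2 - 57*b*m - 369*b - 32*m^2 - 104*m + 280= 24*b^3 - 216*b + m^2*(12*b - 36) + m*(36*b^2 - 72*b - 108)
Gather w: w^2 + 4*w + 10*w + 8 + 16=w^2 + 14*w + 24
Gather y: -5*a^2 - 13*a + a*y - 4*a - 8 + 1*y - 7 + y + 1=-5*a^2 - 17*a + y*(a + 2) - 14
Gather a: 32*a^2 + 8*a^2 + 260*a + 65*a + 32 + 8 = 40*a^2 + 325*a + 40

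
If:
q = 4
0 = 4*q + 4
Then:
No Solution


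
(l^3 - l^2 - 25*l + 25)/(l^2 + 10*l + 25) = (l^2 - 6*l + 5)/(l + 5)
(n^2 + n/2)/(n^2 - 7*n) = (n + 1/2)/(n - 7)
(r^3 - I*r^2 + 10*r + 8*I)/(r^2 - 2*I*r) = (r^3 - I*r^2 + 10*r + 8*I)/(r*(r - 2*I))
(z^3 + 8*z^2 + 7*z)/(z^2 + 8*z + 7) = z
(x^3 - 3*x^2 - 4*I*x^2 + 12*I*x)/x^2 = x - 3 - 4*I + 12*I/x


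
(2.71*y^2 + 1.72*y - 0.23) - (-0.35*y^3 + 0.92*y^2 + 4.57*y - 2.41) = 0.35*y^3 + 1.79*y^2 - 2.85*y + 2.18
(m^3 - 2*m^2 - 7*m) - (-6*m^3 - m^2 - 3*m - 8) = 7*m^3 - m^2 - 4*m + 8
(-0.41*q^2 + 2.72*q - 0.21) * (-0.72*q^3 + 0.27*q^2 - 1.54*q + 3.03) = 0.2952*q^5 - 2.0691*q^4 + 1.517*q^3 - 5.4878*q^2 + 8.565*q - 0.6363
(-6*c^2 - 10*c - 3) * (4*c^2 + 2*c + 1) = -24*c^4 - 52*c^3 - 38*c^2 - 16*c - 3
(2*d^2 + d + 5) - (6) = 2*d^2 + d - 1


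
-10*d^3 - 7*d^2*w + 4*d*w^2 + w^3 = (-2*d + w)*(d + w)*(5*d + w)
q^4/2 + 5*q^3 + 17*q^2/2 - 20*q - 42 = (q/2 + 1)*(q - 2)*(q + 3)*(q + 7)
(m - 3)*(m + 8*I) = m^2 - 3*m + 8*I*m - 24*I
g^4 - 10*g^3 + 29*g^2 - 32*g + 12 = (g - 6)*(g - 2)*(g - 1)^2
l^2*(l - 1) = l^3 - l^2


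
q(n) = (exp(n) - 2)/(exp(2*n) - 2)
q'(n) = -2*(exp(n) - 2)*exp(2*n)/(exp(2*n) - 2)^2 + exp(n)/(exp(2*n) - 2) = (-2*(exp(n) - 2)*exp(n) + exp(2*n) - 2)*exp(n)/(exp(2*n) - 2)^2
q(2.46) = 0.07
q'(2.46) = -0.06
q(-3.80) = 0.99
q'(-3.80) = -0.01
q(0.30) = 3.65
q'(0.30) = 67.29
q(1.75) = 0.12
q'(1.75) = -0.07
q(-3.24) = 0.98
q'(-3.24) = -0.02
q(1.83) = 0.11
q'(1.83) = -0.07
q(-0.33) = 0.86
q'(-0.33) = 0.12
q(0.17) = 1.37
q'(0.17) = 4.47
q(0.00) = 1.00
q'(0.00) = 1.00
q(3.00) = 0.05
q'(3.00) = -0.04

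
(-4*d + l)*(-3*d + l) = 12*d^2 - 7*d*l + l^2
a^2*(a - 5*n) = a^3 - 5*a^2*n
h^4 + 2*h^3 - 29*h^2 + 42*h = h*(h - 3)*(h - 2)*(h + 7)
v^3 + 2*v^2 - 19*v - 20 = (v - 4)*(v + 1)*(v + 5)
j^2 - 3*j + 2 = (j - 2)*(j - 1)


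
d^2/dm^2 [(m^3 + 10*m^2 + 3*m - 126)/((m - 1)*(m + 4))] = 28*(-m^3 - 21*m^2 - 75*m - 103)/(m^6 + 9*m^5 + 15*m^4 - 45*m^3 - 60*m^2 + 144*m - 64)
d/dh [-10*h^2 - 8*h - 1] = -20*h - 8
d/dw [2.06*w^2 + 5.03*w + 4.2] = 4.12*w + 5.03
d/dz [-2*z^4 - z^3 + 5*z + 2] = -8*z^3 - 3*z^2 + 5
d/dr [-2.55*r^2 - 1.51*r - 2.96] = -5.1*r - 1.51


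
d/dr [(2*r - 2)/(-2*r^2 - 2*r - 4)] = (-r^2 - r + (r - 1)*(2*r + 1) - 2)/(r^2 + r + 2)^2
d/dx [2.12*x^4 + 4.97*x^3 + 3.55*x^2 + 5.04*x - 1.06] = 8.48*x^3 + 14.91*x^2 + 7.1*x + 5.04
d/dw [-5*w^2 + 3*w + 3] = 3 - 10*w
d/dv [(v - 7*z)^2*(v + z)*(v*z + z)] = z*(v - 7*z)*((v + 1)*(v - 7*z) + 2*(v + 1)*(v + z) + (v - 7*z)*(v + z))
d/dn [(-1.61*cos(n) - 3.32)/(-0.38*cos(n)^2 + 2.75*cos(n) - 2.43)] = (0.6118*cos(n)^2 + 2.5232*cos(n) - 13.0423)*sin(n)/(0.1444*cos(n)^4 - 2.09*cos(n)^3 + 9.4093*cos(n)^2 - 13.365*cos(n) + 5.9049)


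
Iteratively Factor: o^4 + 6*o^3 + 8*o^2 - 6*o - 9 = (o + 3)*(o^3 + 3*o^2 - o - 3) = (o + 1)*(o + 3)*(o^2 + 2*o - 3) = (o - 1)*(o + 1)*(o + 3)*(o + 3)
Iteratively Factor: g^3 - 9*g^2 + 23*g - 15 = (g - 1)*(g^2 - 8*g + 15) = (g - 3)*(g - 1)*(g - 5)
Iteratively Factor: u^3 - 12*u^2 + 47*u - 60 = (u - 5)*(u^2 - 7*u + 12) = (u - 5)*(u - 3)*(u - 4)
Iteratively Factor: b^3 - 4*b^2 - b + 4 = (b - 1)*(b^2 - 3*b - 4) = (b - 1)*(b + 1)*(b - 4)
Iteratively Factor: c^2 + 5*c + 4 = (c + 4)*(c + 1)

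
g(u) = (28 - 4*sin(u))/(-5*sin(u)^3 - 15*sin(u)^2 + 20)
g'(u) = (28 - 4*sin(u))*(15*sin(u)^2*cos(u) + 30*sin(u)*cos(u))/(-5*sin(u)^3 - 15*sin(u)^2 + 20)^2 - 4*cos(u)/(-5*sin(u)^3 - 15*sin(u)^2 + 20) = 8*(11*sin(u) + cos(u)^2 - 2)*cos(u)/(5*(sin(u) - 1)^2*(sin(u) + 2)^3)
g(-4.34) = 8.24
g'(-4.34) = -41.22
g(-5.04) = 10.49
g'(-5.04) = 60.59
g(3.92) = 2.15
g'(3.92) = 1.66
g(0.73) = 2.14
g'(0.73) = 3.34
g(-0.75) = 2.10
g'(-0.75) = -1.62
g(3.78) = 1.93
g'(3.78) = 1.44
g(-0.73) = 2.07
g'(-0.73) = -1.59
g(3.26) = 1.44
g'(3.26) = 0.44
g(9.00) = 1.54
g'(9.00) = -1.01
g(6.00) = 1.54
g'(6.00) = -0.76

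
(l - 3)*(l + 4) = l^2 + l - 12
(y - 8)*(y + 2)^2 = y^3 - 4*y^2 - 28*y - 32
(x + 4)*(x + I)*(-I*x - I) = -I*x^3 + x^2 - 5*I*x^2 + 5*x - 4*I*x + 4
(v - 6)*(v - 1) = v^2 - 7*v + 6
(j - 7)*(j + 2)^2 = j^3 - 3*j^2 - 24*j - 28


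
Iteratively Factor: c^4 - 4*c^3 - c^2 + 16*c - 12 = (c - 1)*(c^3 - 3*c^2 - 4*c + 12) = (c - 3)*(c - 1)*(c^2 - 4) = (c - 3)*(c - 1)*(c + 2)*(c - 2)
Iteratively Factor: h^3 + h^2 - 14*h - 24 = (h + 3)*(h^2 - 2*h - 8) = (h - 4)*(h + 3)*(h + 2)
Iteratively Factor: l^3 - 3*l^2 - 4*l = (l + 1)*(l^2 - 4*l) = (l - 4)*(l + 1)*(l)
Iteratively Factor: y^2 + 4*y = (y)*(y + 4)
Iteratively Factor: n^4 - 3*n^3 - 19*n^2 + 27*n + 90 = (n + 2)*(n^3 - 5*n^2 - 9*n + 45) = (n - 5)*(n + 2)*(n^2 - 9) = (n - 5)*(n - 3)*(n + 2)*(n + 3)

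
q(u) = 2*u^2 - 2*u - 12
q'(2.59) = 8.36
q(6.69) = 64.13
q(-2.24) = 2.52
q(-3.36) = 17.30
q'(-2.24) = -10.96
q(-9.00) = 168.00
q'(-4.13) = -18.52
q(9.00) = 132.00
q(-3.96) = 27.28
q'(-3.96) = -17.84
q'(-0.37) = -3.48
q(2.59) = -3.76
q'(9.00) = 34.00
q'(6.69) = 24.76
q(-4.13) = 30.37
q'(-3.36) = -15.44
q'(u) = 4*u - 2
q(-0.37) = -10.99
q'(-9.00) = -38.00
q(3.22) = 2.30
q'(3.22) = 10.88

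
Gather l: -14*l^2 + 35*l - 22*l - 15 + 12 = -14*l^2 + 13*l - 3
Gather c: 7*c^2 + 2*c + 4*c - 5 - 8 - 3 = 7*c^2 + 6*c - 16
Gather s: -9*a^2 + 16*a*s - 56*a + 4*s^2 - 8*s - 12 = -9*a^2 - 56*a + 4*s^2 + s*(16*a - 8) - 12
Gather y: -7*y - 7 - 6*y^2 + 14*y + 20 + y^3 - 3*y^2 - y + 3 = y^3 - 9*y^2 + 6*y + 16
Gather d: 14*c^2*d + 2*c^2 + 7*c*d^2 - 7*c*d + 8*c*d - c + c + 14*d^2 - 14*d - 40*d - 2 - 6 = 2*c^2 + d^2*(7*c + 14) + d*(14*c^2 + c - 54) - 8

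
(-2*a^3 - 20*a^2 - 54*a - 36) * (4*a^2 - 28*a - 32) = -8*a^5 - 24*a^4 + 408*a^3 + 2008*a^2 + 2736*a + 1152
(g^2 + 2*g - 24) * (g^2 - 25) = g^4 + 2*g^3 - 49*g^2 - 50*g + 600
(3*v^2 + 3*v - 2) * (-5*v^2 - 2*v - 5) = -15*v^4 - 21*v^3 - 11*v^2 - 11*v + 10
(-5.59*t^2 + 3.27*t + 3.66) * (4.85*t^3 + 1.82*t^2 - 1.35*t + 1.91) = -27.1115*t^5 + 5.6857*t^4 + 31.2489*t^3 - 8.4302*t^2 + 1.3047*t + 6.9906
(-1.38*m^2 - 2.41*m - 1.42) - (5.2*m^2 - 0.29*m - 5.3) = -6.58*m^2 - 2.12*m + 3.88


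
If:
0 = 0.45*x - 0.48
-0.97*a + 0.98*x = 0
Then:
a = 1.08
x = 1.07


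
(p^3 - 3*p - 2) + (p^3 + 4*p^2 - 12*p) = 2*p^3 + 4*p^2 - 15*p - 2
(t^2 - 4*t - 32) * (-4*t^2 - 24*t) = -4*t^4 - 8*t^3 + 224*t^2 + 768*t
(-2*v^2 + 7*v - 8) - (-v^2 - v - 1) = -v^2 + 8*v - 7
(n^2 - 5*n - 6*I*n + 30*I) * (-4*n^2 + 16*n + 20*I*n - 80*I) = -4*n^4 + 36*n^3 + 44*I*n^3 + 40*n^2 - 396*I*n^2 - 1080*n + 880*I*n + 2400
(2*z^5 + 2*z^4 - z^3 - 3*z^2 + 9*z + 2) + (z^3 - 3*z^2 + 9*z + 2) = 2*z^5 + 2*z^4 - 6*z^2 + 18*z + 4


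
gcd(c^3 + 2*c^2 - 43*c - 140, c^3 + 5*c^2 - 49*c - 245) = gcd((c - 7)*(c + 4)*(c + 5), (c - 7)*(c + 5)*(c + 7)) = c^2 - 2*c - 35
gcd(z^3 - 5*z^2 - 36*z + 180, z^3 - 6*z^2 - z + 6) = z - 6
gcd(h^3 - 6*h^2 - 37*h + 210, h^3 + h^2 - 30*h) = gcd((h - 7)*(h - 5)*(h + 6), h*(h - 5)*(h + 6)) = h^2 + h - 30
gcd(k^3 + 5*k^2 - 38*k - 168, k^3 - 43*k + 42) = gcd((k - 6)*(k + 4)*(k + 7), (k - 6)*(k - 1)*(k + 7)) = k^2 + k - 42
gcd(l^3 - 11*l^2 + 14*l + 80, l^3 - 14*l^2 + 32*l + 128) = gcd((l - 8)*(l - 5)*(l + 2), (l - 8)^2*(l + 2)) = l^2 - 6*l - 16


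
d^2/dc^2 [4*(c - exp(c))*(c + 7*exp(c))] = 24*c*exp(c) - 112*exp(2*c) + 48*exp(c) + 8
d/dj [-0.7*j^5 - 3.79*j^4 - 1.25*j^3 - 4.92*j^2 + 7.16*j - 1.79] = -3.5*j^4 - 15.16*j^3 - 3.75*j^2 - 9.84*j + 7.16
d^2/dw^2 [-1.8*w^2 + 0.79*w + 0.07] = -3.60000000000000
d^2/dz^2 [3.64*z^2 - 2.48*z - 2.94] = 7.28000000000000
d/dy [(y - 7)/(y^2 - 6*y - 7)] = -1/(y^2 + 2*y + 1)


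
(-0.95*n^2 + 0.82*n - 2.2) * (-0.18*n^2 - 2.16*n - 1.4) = 0.171*n^4 + 1.9044*n^3 - 0.0452000000000001*n^2 + 3.604*n + 3.08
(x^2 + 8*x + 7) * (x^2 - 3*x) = x^4 + 5*x^3 - 17*x^2 - 21*x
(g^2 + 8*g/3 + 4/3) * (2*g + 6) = 2*g^3 + 34*g^2/3 + 56*g/3 + 8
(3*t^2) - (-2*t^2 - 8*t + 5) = 5*t^2 + 8*t - 5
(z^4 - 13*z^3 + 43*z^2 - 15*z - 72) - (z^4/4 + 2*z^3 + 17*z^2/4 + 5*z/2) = 3*z^4/4 - 15*z^3 + 155*z^2/4 - 35*z/2 - 72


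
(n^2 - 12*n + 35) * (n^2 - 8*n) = n^4 - 20*n^3 + 131*n^2 - 280*n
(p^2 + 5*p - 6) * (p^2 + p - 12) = p^4 + 6*p^3 - 13*p^2 - 66*p + 72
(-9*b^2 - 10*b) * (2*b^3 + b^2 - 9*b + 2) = -18*b^5 - 29*b^4 + 71*b^3 + 72*b^2 - 20*b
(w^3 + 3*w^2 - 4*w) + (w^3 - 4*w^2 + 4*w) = 2*w^3 - w^2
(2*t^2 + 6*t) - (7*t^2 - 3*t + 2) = -5*t^2 + 9*t - 2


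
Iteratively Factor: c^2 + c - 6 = (c + 3)*(c - 2)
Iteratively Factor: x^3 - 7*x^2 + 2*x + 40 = (x - 4)*(x^2 - 3*x - 10) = (x - 5)*(x - 4)*(x + 2)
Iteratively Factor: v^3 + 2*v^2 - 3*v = (v + 3)*(v^2 - v) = v*(v + 3)*(v - 1)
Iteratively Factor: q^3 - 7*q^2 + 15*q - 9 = (q - 3)*(q^2 - 4*q + 3) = (q - 3)*(q - 1)*(q - 3)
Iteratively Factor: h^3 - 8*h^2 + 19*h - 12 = (h - 3)*(h^2 - 5*h + 4) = (h - 3)*(h - 1)*(h - 4)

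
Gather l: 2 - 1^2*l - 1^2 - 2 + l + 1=0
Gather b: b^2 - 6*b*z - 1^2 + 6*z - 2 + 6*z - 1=b^2 - 6*b*z + 12*z - 4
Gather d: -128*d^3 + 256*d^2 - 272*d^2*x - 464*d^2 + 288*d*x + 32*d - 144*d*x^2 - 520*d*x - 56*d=-128*d^3 + d^2*(-272*x - 208) + d*(-144*x^2 - 232*x - 24)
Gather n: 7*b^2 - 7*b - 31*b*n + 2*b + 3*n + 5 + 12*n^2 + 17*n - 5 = 7*b^2 - 5*b + 12*n^2 + n*(20 - 31*b)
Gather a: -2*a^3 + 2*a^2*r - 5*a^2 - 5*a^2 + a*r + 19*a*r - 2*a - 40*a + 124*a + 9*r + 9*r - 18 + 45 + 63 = -2*a^3 + a^2*(2*r - 10) + a*(20*r + 82) + 18*r + 90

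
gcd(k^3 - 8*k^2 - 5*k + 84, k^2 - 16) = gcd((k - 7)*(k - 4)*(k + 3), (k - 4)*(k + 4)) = k - 4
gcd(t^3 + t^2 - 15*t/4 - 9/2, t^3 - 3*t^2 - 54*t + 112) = t - 2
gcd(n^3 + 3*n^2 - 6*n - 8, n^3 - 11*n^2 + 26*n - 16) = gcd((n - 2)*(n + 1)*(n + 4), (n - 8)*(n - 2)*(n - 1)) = n - 2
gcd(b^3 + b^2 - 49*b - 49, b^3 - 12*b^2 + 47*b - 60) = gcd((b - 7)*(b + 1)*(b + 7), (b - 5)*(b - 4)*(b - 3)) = 1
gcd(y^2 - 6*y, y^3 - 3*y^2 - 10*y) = y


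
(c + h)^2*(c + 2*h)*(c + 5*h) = c^4 + 9*c^3*h + 25*c^2*h^2 + 27*c*h^3 + 10*h^4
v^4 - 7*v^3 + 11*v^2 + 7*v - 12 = (v - 4)*(v - 3)*(v - 1)*(v + 1)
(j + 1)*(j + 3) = j^2 + 4*j + 3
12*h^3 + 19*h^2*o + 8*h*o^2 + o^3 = (h + o)*(3*h + o)*(4*h + o)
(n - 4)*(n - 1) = n^2 - 5*n + 4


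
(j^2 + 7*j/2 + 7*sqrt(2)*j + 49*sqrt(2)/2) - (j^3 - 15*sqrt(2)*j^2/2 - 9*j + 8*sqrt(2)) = -j^3 + j^2 + 15*sqrt(2)*j^2/2 + 7*sqrt(2)*j + 25*j/2 + 33*sqrt(2)/2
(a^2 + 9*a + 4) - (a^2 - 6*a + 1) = 15*a + 3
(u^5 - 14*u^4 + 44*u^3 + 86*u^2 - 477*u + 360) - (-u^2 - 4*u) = u^5 - 14*u^4 + 44*u^3 + 87*u^2 - 473*u + 360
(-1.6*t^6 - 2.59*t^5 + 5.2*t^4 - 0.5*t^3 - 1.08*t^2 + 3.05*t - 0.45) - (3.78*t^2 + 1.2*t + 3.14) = -1.6*t^6 - 2.59*t^5 + 5.2*t^4 - 0.5*t^3 - 4.86*t^2 + 1.85*t - 3.59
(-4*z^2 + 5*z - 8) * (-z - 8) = 4*z^3 + 27*z^2 - 32*z + 64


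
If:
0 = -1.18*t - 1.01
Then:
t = -0.86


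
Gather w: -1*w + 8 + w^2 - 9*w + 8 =w^2 - 10*w + 16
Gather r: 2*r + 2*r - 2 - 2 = 4*r - 4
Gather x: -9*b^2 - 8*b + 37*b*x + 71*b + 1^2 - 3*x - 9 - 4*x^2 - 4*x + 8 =-9*b^2 + 63*b - 4*x^2 + x*(37*b - 7)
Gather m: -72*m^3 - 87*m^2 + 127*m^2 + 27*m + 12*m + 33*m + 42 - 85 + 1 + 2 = -72*m^3 + 40*m^2 + 72*m - 40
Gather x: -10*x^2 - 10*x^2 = -20*x^2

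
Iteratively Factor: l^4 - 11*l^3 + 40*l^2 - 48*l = (l - 3)*(l^3 - 8*l^2 + 16*l) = (l - 4)*(l - 3)*(l^2 - 4*l) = l*(l - 4)*(l - 3)*(l - 4)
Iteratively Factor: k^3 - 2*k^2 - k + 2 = (k + 1)*(k^2 - 3*k + 2) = (k - 1)*(k + 1)*(k - 2)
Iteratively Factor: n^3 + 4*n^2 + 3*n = (n)*(n^2 + 4*n + 3) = n*(n + 3)*(n + 1)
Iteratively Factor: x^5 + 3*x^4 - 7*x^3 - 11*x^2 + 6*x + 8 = (x + 4)*(x^4 - x^3 - 3*x^2 + x + 2) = (x - 1)*(x + 4)*(x^3 - 3*x - 2) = (x - 1)*(x + 1)*(x + 4)*(x^2 - x - 2) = (x - 1)*(x + 1)^2*(x + 4)*(x - 2)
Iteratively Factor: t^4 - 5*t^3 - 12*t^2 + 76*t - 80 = (t + 4)*(t^3 - 9*t^2 + 24*t - 20) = (t - 5)*(t + 4)*(t^2 - 4*t + 4) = (t - 5)*(t - 2)*(t + 4)*(t - 2)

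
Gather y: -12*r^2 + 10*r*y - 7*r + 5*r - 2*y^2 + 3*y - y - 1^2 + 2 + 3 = -12*r^2 - 2*r - 2*y^2 + y*(10*r + 2) + 4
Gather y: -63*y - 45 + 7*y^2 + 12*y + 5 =7*y^2 - 51*y - 40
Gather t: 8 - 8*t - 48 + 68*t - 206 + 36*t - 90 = 96*t - 336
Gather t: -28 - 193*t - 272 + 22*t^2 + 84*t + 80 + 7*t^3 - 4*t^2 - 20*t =7*t^3 + 18*t^2 - 129*t - 220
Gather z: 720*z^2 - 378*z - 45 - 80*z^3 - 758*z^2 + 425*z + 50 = -80*z^3 - 38*z^2 + 47*z + 5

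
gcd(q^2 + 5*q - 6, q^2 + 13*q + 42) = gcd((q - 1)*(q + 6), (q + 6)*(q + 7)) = q + 6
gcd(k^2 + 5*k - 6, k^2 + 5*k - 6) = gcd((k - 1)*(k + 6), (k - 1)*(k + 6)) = k^2 + 5*k - 6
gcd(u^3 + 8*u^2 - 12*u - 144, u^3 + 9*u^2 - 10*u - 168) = u^2 + 2*u - 24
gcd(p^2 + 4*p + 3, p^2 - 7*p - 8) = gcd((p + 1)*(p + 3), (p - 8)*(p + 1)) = p + 1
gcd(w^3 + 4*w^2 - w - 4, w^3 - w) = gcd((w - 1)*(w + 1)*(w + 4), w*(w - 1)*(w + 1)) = w^2 - 1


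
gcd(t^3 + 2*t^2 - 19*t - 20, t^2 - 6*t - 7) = t + 1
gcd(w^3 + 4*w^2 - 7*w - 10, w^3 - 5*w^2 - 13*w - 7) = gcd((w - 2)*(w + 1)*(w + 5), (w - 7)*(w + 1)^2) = w + 1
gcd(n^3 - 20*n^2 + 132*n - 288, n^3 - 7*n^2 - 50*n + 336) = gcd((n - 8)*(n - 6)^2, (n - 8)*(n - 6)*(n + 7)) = n^2 - 14*n + 48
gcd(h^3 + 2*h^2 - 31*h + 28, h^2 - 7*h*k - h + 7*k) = h - 1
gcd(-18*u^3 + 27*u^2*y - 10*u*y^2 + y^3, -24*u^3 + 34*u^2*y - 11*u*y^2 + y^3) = 6*u^2 - 7*u*y + y^2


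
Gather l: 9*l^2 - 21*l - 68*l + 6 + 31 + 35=9*l^2 - 89*l + 72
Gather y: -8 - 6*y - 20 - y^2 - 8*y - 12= -y^2 - 14*y - 40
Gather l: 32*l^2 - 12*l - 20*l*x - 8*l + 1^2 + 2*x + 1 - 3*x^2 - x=32*l^2 + l*(-20*x - 20) - 3*x^2 + x + 2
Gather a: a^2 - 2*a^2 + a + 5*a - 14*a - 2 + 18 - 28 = -a^2 - 8*a - 12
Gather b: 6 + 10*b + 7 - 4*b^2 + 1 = -4*b^2 + 10*b + 14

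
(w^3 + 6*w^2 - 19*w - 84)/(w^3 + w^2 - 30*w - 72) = (w^2 + 3*w - 28)/(w^2 - 2*w - 24)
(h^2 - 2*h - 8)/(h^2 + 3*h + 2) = (h - 4)/(h + 1)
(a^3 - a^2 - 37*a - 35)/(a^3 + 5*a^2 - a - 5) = (a - 7)/(a - 1)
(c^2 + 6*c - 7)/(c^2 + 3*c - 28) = (c - 1)/(c - 4)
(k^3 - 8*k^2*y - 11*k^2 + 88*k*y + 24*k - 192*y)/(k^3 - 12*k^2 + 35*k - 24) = (k - 8*y)/(k - 1)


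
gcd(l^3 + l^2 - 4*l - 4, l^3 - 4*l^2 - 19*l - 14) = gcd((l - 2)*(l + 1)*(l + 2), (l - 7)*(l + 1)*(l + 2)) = l^2 + 3*l + 2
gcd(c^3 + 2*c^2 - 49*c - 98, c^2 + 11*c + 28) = c + 7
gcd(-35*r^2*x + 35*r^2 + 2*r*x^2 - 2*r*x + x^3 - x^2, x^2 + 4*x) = 1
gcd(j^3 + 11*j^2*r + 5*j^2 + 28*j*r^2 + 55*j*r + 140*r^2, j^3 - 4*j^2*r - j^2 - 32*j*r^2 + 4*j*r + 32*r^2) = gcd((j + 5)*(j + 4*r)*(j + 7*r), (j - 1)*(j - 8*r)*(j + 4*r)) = j + 4*r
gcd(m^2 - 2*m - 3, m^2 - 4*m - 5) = m + 1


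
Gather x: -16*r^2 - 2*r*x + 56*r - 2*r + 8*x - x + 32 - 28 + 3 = -16*r^2 + 54*r + x*(7 - 2*r) + 7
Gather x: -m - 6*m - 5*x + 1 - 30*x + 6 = -7*m - 35*x + 7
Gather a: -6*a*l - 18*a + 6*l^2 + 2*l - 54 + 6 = a*(-6*l - 18) + 6*l^2 + 2*l - 48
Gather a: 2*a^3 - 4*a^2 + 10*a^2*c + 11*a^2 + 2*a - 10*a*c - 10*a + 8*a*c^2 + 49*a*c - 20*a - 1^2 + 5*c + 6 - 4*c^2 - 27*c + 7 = 2*a^3 + a^2*(10*c + 7) + a*(8*c^2 + 39*c - 28) - 4*c^2 - 22*c + 12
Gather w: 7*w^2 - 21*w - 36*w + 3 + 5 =7*w^2 - 57*w + 8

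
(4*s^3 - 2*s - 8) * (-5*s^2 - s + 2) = -20*s^5 - 4*s^4 + 18*s^3 + 42*s^2 + 4*s - 16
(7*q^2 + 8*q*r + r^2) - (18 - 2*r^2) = 7*q^2 + 8*q*r + 3*r^2 - 18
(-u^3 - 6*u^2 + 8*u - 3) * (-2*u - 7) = 2*u^4 + 19*u^3 + 26*u^2 - 50*u + 21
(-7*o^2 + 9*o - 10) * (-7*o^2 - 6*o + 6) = 49*o^4 - 21*o^3 - 26*o^2 + 114*o - 60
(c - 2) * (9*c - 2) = 9*c^2 - 20*c + 4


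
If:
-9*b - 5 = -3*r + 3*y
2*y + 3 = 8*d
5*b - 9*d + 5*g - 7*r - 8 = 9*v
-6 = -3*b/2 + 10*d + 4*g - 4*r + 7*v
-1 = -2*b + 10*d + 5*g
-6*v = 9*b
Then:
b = 1777/5229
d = -1150/5229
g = 655/1743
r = 3205/10458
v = -1777/3486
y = -24887/10458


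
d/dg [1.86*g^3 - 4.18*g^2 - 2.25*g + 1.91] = 5.58*g^2 - 8.36*g - 2.25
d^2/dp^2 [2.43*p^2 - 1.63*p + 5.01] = 4.86000000000000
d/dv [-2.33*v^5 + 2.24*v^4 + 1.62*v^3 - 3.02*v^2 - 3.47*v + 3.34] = -11.65*v^4 + 8.96*v^3 + 4.86*v^2 - 6.04*v - 3.47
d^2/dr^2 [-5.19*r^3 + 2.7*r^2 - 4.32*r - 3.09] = 5.4 - 31.14*r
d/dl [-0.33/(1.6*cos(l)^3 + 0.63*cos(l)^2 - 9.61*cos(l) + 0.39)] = (-1.584*cos(l)^2 - 0.4158*cos(l) + 3.1713)*sin(l)/(1.6*cos(l)^3 + 0.63*cos(l)^2 - 9.61*cos(l) + 0.39)^2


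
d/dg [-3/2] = 0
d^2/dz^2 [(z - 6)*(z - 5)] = 2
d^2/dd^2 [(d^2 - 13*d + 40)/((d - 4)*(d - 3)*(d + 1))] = 2*(d^6 - 39*d^5 + 459*d^4 - 2377*d^3 + 6072*d^2 - 7848*d + 4804)/(d^9 - 18*d^8 + 123*d^7 - 360*d^6 + 183*d^5 + 1206*d^4 - 1603*d^3 - 1692*d^2 + 2160*d + 1728)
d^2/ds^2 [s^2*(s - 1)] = 6*s - 2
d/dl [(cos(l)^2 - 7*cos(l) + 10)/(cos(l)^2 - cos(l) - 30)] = 2*(-3*cos(l)^2 + 40*cos(l) - 110)*sin(l)/((cos(l) - 6)^2*(cos(l) + 5)^2)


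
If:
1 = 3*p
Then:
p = 1/3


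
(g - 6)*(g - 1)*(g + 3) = g^3 - 4*g^2 - 15*g + 18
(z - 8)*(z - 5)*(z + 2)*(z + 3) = z^4 - 8*z^3 - 19*z^2 + 122*z + 240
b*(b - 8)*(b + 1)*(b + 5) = b^4 - 2*b^3 - 43*b^2 - 40*b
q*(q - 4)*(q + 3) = q^3 - q^2 - 12*q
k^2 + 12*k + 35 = (k + 5)*(k + 7)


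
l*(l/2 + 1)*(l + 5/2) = l^3/2 + 9*l^2/4 + 5*l/2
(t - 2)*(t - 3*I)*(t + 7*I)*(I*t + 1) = I*t^4 - 3*t^3 - 2*I*t^3 + 6*t^2 + 25*I*t^2 + 21*t - 50*I*t - 42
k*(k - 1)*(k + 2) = k^3 + k^2 - 2*k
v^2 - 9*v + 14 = (v - 7)*(v - 2)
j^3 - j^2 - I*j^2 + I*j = j*(j - 1)*(j - I)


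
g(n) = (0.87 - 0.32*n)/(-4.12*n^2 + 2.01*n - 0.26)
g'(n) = (0.87 - 0.32*n)*(8.24*n - 2.01)/(-4.12*n^2 + 2.01*n - 0.26)^2 - 0.32/(-4.12*n^2 + 2.01*n - 0.26)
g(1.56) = -0.05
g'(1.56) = 0.12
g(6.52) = 0.01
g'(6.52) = -0.00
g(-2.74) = -0.05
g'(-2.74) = -0.02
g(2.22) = -0.01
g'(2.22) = 0.03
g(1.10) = -0.17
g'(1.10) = 0.50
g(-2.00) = -0.07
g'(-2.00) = -0.05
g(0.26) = -49.45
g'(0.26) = 431.55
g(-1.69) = -0.09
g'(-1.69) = -0.07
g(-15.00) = -0.01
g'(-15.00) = -0.00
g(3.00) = 0.00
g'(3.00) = 0.01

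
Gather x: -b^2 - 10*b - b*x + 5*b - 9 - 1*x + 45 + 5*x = -b^2 - 5*b + x*(4 - b) + 36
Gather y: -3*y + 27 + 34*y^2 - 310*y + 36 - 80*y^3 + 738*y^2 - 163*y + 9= -80*y^3 + 772*y^2 - 476*y + 72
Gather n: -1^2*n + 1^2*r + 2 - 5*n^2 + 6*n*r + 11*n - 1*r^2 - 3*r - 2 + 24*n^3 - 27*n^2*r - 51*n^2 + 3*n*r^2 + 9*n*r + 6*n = 24*n^3 + n^2*(-27*r - 56) + n*(3*r^2 + 15*r + 16) - r^2 - 2*r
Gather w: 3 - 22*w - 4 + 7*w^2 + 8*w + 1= 7*w^2 - 14*w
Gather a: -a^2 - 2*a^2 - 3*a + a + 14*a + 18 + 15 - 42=-3*a^2 + 12*a - 9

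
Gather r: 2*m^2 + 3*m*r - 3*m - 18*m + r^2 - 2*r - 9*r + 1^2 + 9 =2*m^2 - 21*m + r^2 + r*(3*m - 11) + 10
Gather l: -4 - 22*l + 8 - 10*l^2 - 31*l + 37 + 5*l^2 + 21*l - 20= -5*l^2 - 32*l + 21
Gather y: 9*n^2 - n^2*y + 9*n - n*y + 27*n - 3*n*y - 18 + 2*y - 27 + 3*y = 9*n^2 + 36*n + y*(-n^2 - 4*n + 5) - 45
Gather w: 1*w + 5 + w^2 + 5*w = w^2 + 6*w + 5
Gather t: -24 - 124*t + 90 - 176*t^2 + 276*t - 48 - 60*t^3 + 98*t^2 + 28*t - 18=-60*t^3 - 78*t^2 + 180*t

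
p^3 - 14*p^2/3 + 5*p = p*(p - 3)*(p - 5/3)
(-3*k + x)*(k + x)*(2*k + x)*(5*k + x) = -30*k^4 - 41*k^3*x - 7*k^2*x^2 + 5*k*x^3 + x^4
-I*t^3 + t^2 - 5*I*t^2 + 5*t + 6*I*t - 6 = (t - 1)*(t + 6)*(-I*t + 1)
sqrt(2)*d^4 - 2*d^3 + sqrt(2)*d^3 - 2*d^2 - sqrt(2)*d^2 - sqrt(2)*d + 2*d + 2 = (d - 1)*(d + 1)*(d - sqrt(2))*(sqrt(2)*d + sqrt(2))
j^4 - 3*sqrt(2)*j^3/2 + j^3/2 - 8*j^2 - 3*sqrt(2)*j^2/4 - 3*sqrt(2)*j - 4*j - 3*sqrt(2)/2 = (j + 1/2)*(j - 3*sqrt(2))*(j + sqrt(2)/2)*(j + sqrt(2))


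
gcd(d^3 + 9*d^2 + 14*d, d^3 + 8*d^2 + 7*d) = d^2 + 7*d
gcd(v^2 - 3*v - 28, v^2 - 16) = v + 4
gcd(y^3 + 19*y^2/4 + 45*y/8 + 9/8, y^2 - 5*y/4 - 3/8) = y + 1/4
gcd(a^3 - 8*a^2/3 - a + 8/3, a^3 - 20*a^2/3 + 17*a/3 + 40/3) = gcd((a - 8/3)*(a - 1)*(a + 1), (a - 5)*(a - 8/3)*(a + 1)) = a^2 - 5*a/3 - 8/3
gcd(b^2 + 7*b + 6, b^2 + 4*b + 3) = b + 1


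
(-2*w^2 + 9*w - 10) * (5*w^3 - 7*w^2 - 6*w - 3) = -10*w^5 + 59*w^4 - 101*w^3 + 22*w^2 + 33*w + 30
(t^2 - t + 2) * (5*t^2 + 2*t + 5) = 5*t^4 - 3*t^3 + 13*t^2 - t + 10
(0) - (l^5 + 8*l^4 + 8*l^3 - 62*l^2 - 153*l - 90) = -l^5 - 8*l^4 - 8*l^3 + 62*l^2 + 153*l + 90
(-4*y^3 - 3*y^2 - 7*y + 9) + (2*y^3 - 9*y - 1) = -2*y^3 - 3*y^2 - 16*y + 8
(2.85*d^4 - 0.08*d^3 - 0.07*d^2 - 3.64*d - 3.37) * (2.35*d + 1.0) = 6.6975*d^5 + 2.662*d^4 - 0.2445*d^3 - 8.624*d^2 - 11.5595*d - 3.37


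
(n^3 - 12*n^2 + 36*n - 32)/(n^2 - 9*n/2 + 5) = 2*(n^2 - 10*n + 16)/(2*n - 5)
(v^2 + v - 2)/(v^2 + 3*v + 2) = (v - 1)/(v + 1)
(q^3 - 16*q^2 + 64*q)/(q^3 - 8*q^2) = (q - 8)/q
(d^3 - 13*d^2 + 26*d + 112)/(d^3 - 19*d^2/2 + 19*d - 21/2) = 2*(d^2 - 6*d - 16)/(2*d^2 - 5*d + 3)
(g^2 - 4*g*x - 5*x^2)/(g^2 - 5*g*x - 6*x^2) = (-g + 5*x)/(-g + 6*x)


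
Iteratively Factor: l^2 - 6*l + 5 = (l - 5)*(l - 1)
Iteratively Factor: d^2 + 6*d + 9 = (d + 3)*(d + 3)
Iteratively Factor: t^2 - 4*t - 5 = (t + 1)*(t - 5)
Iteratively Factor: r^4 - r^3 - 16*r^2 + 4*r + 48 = (r - 4)*(r^3 + 3*r^2 - 4*r - 12) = (r - 4)*(r + 3)*(r^2 - 4) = (r - 4)*(r + 2)*(r + 3)*(r - 2)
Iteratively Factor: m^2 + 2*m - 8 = (m + 4)*(m - 2)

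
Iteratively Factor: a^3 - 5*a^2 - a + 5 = (a - 5)*(a^2 - 1) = (a - 5)*(a + 1)*(a - 1)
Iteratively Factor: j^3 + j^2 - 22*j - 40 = (j - 5)*(j^2 + 6*j + 8) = (j - 5)*(j + 4)*(j + 2)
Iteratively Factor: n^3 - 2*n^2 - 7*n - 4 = (n - 4)*(n^2 + 2*n + 1) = (n - 4)*(n + 1)*(n + 1)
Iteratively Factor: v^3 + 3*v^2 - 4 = (v + 2)*(v^2 + v - 2) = (v + 2)^2*(v - 1)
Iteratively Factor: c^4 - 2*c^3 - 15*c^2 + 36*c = (c + 4)*(c^3 - 6*c^2 + 9*c) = (c - 3)*(c + 4)*(c^2 - 3*c) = (c - 3)^2*(c + 4)*(c)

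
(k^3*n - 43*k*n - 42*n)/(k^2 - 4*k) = n*(k^3 - 43*k - 42)/(k*(k - 4))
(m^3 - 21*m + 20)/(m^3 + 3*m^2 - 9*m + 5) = (m - 4)/(m - 1)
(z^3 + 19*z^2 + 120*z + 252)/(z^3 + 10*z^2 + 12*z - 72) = (z + 7)/(z - 2)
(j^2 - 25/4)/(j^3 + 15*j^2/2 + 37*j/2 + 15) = (j - 5/2)/(j^2 + 5*j + 6)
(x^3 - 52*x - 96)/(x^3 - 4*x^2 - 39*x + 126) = (x^2 - 6*x - 16)/(x^2 - 10*x + 21)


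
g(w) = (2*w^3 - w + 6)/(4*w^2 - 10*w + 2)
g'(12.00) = 0.47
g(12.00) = 7.53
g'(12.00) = 0.47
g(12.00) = 7.53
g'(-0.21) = 3.78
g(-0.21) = 1.45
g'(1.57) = -5.70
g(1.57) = -3.17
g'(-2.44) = 0.45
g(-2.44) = -0.41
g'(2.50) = -68.62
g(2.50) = 17.38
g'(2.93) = -7.30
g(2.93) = 7.58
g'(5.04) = 0.09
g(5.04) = 4.83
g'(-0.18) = 4.36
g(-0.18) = 1.57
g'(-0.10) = 6.82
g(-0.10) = 2.01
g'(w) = (10 - 8*w)*(2*w^3 - w + 6)/(4*w^2 - 10*w + 2)^2 + (6*w^2 - 1)/(4*w^2 - 10*w + 2)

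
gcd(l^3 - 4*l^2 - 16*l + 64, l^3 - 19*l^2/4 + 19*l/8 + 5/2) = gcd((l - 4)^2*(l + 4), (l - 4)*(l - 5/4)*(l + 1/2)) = l - 4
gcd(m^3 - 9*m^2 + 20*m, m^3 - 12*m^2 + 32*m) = m^2 - 4*m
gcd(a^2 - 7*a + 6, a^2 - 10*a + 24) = a - 6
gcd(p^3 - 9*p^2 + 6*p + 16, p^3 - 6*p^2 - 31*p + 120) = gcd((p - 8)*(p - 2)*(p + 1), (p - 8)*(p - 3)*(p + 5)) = p - 8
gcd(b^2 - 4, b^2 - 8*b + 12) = b - 2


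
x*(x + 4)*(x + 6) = x^3 + 10*x^2 + 24*x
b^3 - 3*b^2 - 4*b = b*(b - 4)*(b + 1)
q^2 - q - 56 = (q - 8)*(q + 7)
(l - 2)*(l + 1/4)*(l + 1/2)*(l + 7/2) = l^4 + 9*l^3/4 - 23*l^2/4 - 81*l/16 - 7/8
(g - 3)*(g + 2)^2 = g^3 + g^2 - 8*g - 12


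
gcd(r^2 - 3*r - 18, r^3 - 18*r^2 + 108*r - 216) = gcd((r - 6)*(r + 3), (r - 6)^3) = r - 6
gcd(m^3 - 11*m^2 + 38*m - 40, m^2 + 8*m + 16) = 1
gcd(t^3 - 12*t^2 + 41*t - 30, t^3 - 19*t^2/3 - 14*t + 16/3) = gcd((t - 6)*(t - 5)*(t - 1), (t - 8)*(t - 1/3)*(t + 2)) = 1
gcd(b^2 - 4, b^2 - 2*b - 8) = b + 2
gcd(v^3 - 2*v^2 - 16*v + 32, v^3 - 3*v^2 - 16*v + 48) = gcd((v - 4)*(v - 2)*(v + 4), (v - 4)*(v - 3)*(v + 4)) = v^2 - 16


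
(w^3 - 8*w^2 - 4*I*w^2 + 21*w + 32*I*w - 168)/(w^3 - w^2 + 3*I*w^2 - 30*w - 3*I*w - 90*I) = (w^2 - w*(8 + 7*I) + 56*I)/(w^2 - w - 30)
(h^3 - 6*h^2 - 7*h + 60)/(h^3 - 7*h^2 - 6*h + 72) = (h - 5)/(h - 6)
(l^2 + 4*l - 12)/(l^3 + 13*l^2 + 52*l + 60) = (l - 2)/(l^2 + 7*l + 10)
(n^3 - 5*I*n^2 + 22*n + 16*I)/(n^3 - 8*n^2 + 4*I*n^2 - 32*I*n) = (n^3 - 5*I*n^2 + 22*n + 16*I)/(n*(n^2 + 4*n*(-2 + I) - 32*I))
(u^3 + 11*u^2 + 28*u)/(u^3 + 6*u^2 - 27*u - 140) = u/(u - 5)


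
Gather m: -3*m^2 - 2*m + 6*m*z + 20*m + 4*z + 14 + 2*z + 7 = -3*m^2 + m*(6*z + 18) + 6*z + 21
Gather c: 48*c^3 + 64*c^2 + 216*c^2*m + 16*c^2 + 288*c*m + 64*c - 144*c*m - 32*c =48*c^3 + c^2*(216*m + 80) + c*(144*m + 32)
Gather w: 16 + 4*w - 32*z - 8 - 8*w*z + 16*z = w*(4 - 8*z) - 16*z + 8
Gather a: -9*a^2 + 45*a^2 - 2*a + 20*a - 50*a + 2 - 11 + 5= 36*a^2 - 32*a - 4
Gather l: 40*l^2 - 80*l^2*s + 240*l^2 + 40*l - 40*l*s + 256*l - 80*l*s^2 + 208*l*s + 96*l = l^2*(280 - 80*s) + l*(-80*s^2 + 168*s + 392)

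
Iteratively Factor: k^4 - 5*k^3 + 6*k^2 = (k)*(k^3 - 5*k^2 + 6*k) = k*(k - 3)*(k^2 - 2*k) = k*(k - 3)*(k - 2)*(k)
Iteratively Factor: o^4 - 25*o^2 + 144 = (o + 3)*(o^3 - 3*o^2 - 16*o + 48) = (o - 4)*(o + 3)*(o^2 + o - 12) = (o - 4)*(o + 3)*(o + 4)*(o - 3)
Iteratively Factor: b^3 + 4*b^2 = (b + 4)*(b^2) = b*(b + 4)*(b)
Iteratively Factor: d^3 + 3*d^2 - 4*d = (d)*(d^2 + 3*d - 4) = d*(d - 1)*(d + 4)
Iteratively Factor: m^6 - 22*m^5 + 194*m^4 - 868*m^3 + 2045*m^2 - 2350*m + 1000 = (m - 5)*(m^5 - 17*m^4 + 109*m^3 - 323*m^2 + 430*m - 200) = (m - 5)^2*(m^4 - 12*m^3 + 49*m^2 - 78*m + 40) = (m - 5)^2*(m - 4)*(m^3 - 8*m^2 + 17*m - 10) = (m - 5)^2*(m - 4)*(m - 2)*(m^2 - 6*m + 5) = (m - 5)^3*(m - 4)*(m - 2)*(m - 1)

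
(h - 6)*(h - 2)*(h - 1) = h^3 - 9*h^2 + 20*h - 12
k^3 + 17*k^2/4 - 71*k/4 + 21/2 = (k - 2)*(k - 3/4)*(k + 7)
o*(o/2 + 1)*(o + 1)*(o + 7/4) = o^4/2 + 19*o^3/8 + 29*o^2/8 + 7*o/4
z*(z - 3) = z^2 - 3*z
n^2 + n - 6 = (n - 2)*(n + 3)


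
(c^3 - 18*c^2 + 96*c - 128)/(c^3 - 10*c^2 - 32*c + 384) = (c - 2)/(c + 6)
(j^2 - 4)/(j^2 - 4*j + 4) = (j + 2)/(j - 2)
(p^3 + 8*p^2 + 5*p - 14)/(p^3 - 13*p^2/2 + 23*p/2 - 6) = 2*(p^2 + 9*p + 14)/(2*p^2 - 11*p + 12)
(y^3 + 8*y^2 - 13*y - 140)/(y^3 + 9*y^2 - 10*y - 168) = (y + 5)/(y + 6)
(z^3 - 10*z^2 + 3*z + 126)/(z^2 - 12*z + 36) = (z^2 - 4*z - 21)/(z - 6)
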